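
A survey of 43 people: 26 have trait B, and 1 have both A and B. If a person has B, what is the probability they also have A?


P(A|B) = P(A∩B)/P(B) = (1/43)/(26/43) = 1/26

1/26


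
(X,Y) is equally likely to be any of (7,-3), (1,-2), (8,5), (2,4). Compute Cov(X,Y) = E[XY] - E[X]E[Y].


E[X]=9/2, E[Y]=1, E[XY]=25/4
Cov(X,Y) = E[XY] - E[X]E[Y] = 25/4 - 9/2*1 = 7/4

7/4


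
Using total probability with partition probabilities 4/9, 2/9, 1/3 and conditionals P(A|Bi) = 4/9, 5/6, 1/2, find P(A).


P(A) = P(A|B1)P(B1) + P(A|B2)P(B2) + P(A|B3)P(B3)
= 4/9*4/9 + 5/6*2/9 + 1/2*1/3
= 16/81 + 5/27 + 1/6 = 89/162

89/162


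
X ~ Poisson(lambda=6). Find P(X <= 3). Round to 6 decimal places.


P(X<=3) = e^(-6)*6^0/0! + e^(-6)*6^1/1! + e^(-6)*6^2/2! + e^(-6)*6^3/3!
≈ 0.0024787522 + 0.0148725131 + 0.0446175392 + 0.0892350784
= 0.1512038829
≈ 0.151204

0.151204


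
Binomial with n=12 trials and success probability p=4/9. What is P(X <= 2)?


P(X<=2) = P(X=0) + P(X=1) + P(X=2)
= 244140625/282429536481 + 781250000/94143178827 + 3437500000/94143178827
= 12900390625/282429536481

12900390625/282429536481


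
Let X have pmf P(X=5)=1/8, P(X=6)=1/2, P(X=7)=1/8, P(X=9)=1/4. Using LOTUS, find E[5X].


E[5X] = sum(g(x)*P(x))
= 25*1/8 + 30*1/2 + 35*1/8 + 45*1/4
= 135/4

135/4


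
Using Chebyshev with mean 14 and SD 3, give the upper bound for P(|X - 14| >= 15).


k = 15/3 = 5
Chebyshev: P(|X-mu| >= k*sigma) <= 1/k^2 = 1/5^2 = 1/25

1/25


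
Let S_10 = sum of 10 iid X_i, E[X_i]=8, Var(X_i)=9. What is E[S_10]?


E[S_n] = n*E[X_1] = 10*8 = 80

80


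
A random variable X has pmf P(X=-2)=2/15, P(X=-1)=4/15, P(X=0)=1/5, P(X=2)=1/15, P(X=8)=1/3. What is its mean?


E[X] = sum(x * P(x))
= -2*2/15 - 1*4/15 + 0*1/5 + 2*1/15 + 8*1/3
= 34/15

34/15


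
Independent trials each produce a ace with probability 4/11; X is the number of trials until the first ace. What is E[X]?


For geometric (trials until first success), E[X] = 1/p = 1/(4/11) = 11/4

11/4


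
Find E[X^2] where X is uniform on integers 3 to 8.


E[X^2] = (1/6) * sum(x^2 for x=3..8)
= 199/6

199/6


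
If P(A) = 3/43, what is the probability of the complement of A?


P(A') = 1 - P(A) = 1 - 3/43 = 40/43

40/43


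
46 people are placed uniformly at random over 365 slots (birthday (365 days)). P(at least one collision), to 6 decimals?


P(all different) = prod((365-i)/365 for i=0..45) = 0.051747
P(at least one match) = 1 - 0.051747 = 0.948253

0.948253


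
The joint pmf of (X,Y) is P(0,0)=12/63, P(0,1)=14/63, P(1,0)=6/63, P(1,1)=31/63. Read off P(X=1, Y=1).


Read from table: P(X=1, Y=1) = 31/63

31/63


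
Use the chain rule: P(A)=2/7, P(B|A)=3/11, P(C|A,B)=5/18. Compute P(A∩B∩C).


P(A∩B∩C) = P(A) * P(B|A) * P(C|A∩B)
= 2/7 * 3/11 * 5/18
= 6/77 * 5/18 = 5/231

5/231


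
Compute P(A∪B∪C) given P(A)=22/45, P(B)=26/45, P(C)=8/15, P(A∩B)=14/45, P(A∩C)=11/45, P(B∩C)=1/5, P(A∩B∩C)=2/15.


P(A∪B∪C) = P(A)+P(B)+P(C) - P(AB)-P(AC)-P(BC) + P(ABC)
= 22/45+26/45+8/15 - 14/45-11/45-1/5 + 2/15
= 44/45

44/45


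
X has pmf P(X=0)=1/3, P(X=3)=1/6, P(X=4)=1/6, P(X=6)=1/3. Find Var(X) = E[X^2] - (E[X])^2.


E[X] = 19/6, E[X^2] = 97/6
Var(X) = E[X^2] - (E[X])^2 = 97/6 - (19/6)^2 = 221/36

221/36


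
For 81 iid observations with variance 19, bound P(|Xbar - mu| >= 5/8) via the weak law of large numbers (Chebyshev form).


Var(Xbar) = Var(X)/n = 19/81
Chebyshev: P(|Xbar-mu| >= 5/8) <= Var(Xbar)/(5/8)^2 = (19/81)/(25/64) = 1216/2025

1216/2025


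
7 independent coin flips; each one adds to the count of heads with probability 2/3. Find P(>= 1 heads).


P(at least one) = 1 - P(none)
P(none) = (1 - 2/3)^7 = (1/3)^7 = 1/2187
P(at least one) = 1 - 1/2187 = 2186/2187

2186/2187


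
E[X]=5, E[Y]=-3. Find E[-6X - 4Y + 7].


E[-6X - 4Y + 7] = -6*E[X] - 4*E[Y] + 7
= (-6)*(5) + (-4)*(-3) + (7)
= -30 + 12 + 7 = -11

-11


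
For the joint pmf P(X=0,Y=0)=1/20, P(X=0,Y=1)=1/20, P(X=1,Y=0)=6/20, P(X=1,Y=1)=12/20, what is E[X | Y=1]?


P(Y=1) = 13/20
E[X|Y=1] = (0*1 + 1*12)/13 = 12/13

12/13


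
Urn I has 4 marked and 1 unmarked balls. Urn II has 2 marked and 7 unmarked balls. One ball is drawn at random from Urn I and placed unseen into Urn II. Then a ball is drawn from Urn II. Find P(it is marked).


P(transfer marked) = 4/5; P(transfer unmarked) = 1/5
If marked transferred: Urn II has 3 marked of 10, so P(marked|marked moved) = 3/10
If unmarked transferred: Urn II has 2 marked of 10, so P(marked|unmarked moved) = 1/5
By total probability: P(marked) = 4/5*3/10 + 1/5*1/5 = 7/25

7/25


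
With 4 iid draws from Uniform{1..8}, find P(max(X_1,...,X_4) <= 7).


P(max <= 7) = P(all X_i <= 7) = (P(X_1 <= 7))^4
= (7/8)^4 = 2401/4096

2401/4096


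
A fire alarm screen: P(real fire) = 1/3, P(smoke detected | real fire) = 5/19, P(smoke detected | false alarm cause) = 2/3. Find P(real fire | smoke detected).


P(A) = P(A|B)P(B) + P(A|B')P(B') = 5/19*1/3 + 2/3*2/3 = 91/171
P(B|A) = P(A|B)P(B)/P(A) = (5/57)/(91/171) = 15/91

15/91


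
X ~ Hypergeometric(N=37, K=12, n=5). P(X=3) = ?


P(X=3) = C(12,3)*C(25,2) / C(37,5)
= 220*300 / 435897
= 66000/435897 = 2000/13209

2000/13209


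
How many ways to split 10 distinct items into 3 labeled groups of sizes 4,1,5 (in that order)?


10! = 3628800
Denominator: 4!=24 * 1!=1 * 5!=120
Coefficient = 3628800 / 2880 = 1260

1260


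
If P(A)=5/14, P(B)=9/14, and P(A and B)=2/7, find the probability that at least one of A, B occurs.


P(A∪B) = P(A) + P(B) - P(A∩B)
= 5/14 + 9/14 - 2/7 = 5/7

5/7


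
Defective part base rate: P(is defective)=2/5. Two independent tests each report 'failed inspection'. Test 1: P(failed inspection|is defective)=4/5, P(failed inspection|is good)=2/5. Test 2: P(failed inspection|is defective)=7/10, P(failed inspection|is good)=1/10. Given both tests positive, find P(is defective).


After test 1: P(+) = 4/5*2/5 + 2/5*3/5 = 14/25
P(B|+) = (8/25)/(14/25) = 4/7
After test 2 (use post1 as new prior): P(+) = 7/10*4/7 + 1/10*3/7 = 31/70
P(B|+,+) = (2/5)/(31/70) = 28/31

28/31


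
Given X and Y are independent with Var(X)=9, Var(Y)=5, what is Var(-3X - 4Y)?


Independence => Cov(X,Y)=0
Var(-3X - 4Y) = (-3)^2*Var(X) + (-4)^2*Var(Y)
= 9*9 + 16*5 = 161

161


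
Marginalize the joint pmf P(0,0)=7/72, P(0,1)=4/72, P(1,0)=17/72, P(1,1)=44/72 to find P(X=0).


P(X=0) = P(0,0)+P(0,1) = 7/72 + 4/72 = 11/72

11/72


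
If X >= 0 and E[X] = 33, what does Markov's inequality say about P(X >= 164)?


Markov: P(X >= a) <= E[X]/a
P(X >= 164) <= 33/164

33/164


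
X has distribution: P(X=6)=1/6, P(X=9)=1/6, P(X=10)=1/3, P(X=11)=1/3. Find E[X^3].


E[X^3] = sum(g(x)*P(x))
= 216*1/6 + 729*1/6 + 1000*1/3 + 1331*1/3
= 1869/2

1869/2


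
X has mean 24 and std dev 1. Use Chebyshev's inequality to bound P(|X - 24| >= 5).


k = 5/1 = 5
Chebyshev: P(|X-mu| >= k*sigma) <= 1/k^2 = 1/5^2 = 1/25

1/25


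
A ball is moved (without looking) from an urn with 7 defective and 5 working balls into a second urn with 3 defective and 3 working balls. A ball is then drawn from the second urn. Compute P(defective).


P(transfer defective) = 7/12; P(transfer working) = 5/12
If defective transferred: Urn II has 4 defective of 7, so P(defective|defective moved) = 4/7
If working transferred: Urn II has 3 defective of 7, so P(defective|working moved) = 3/7
By total probability: P(defective) = 7/12*4/7 + 5/12*3/7 = 43/84

43/84


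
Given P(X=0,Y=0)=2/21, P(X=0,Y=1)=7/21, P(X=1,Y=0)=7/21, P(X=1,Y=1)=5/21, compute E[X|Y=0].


P(Y=0) = 9/21
E[X|Y=0] = (0*2 + 1*7)/9 = 7/9

7/9


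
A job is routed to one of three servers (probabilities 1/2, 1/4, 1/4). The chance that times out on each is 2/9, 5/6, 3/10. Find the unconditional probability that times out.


P(A) = P(A|B1)P(B1) + P(A|B2)P(B2) + P(A|B3)P(B3)
= 2/9*1/2 + 5/6*1/4 + 3/10*1/4
= 1/9 + 5/24 + 3/40 = 71/180

71/180


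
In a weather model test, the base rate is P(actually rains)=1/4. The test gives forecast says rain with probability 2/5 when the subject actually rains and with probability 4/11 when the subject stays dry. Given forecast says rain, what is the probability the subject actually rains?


P(A) = P(A|B)P(B) + P(A|B')P(B') = 2/5*1/4 + 4/11*3/4 = 41/110
P(B|A) = P(A|B)P(B)/P(A) = (1/10)/(41/110) = 11/41

11/41


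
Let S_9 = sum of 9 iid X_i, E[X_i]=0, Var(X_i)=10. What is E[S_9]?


E[S_n] = n*E[X_1] = 9*0 = 0

0


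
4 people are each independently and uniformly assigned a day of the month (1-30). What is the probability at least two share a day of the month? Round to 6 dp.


P(all different) = prod((30-i)/30 for i=0..3) = 0.812000
P(at least one match) = 1 - 0.812000 = 0.188000

0.188000


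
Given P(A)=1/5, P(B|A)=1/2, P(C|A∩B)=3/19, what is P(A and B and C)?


P(A∩B∩C) = P(A) * P(B|A) * P(C|A∩B)
= 1/5 * 1/2 * 3/19
= 1/10 * 3/19 = 3/190

3/190


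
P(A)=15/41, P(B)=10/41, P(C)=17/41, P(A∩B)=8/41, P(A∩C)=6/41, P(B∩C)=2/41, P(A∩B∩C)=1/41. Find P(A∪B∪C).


P(A∪B∪C) = P(A)+P(B)+P(C) - P(AB)-P(AC)-P(BC) + P(ABC)
= 15/41+10/41+17/41 - 8/41-6/41-2/41 + 1/41
= 27/41

27/41


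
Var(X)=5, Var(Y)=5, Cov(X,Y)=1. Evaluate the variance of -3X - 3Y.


Var(-3X - 3Y) = (-3)^2*Var(X) + (-3)^2*Var(Y) + 2*(-3)*(-3)*Cov(X,Y)
= 9*5 + 9*5 + 18*1
= 45 + 45 + 18 = 108

108


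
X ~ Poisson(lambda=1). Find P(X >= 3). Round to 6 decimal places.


P(X>=3) = 1 - P(X<=2) = 1 - (e^(-1)*1^0/0! + e^(-1)*1^1/1! + e^(-1)*1^2/2!)
≈ 1 - (0.3678794412 + 0.3678794412 + 0.1839397206)
= 1 - 0.9196986030 = 0.0803013970
≈ 0.080301

0.080301


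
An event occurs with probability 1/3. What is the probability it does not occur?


P(A') = 1 - P(A) = 1 - 1/3 = 2/3

2/3


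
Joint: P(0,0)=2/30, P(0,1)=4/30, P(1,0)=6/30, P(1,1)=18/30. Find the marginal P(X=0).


P(X=0) = P(0,0)+P(0,1) = 2/30 + 4/30 = 6/30 = 1/5

1/5


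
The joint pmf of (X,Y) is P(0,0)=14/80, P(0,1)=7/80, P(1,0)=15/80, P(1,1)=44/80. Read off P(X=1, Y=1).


Read from table: P(X=1, Y=1) = 44/80 = 11/20

11/20


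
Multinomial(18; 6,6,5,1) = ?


18! = 6402373705728000
Denominator: 6!=720 * 6!=720 * 5!=120 * 1!=1
Coefficient = 6402373705728000 / 62208000 = 102918816

102918816


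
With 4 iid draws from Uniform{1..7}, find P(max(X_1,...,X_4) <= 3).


P(max <= 3) = P(all X_i <= 3) = (P(X_1 <= 3))^4
= (3/7)^4 = 81/2401

81/2401


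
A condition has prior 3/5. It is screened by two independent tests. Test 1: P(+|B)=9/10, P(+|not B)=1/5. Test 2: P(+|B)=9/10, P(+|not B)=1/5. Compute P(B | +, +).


After test 1: P(+) = 9/10*3/5 + 1/5*2/5 = 31/50
P(B|+) = (27/50)/(31/50) = 27/31
After test 2 (use post1 as new prior): P(+) = 9/10*27/31 + 1/5*4/31 = 251/310
P(B|+,+) = (243/310)/(251/310) = 243/251

243/251


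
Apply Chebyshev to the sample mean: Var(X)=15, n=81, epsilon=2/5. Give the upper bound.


Var(Xbar) = Var(X)/n = 15/81
Chebyshev: P(|Xbar-mu| >= 2/5) <= Var(Xbar)/(2/5)^2 = (5/27)/(4/25) = 125/108
Bound exceeds 1, so trivial bound: 1

1


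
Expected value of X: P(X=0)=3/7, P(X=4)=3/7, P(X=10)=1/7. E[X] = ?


E[X] = sum(x * P(x))
= 0*3/7 + 4*3/7 + 10*1/7
= 22/7

22/7


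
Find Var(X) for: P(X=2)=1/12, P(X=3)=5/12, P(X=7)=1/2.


E[X] = 59/12, E[X^2] = 343/12
Var(X) = E[X^2] - (E[X])^2 = 343/12 - (59/12)^2 = 635/144

635/144


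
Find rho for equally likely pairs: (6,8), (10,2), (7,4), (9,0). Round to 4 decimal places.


Cov(X,Y) = -4.0000, Var(X) = 2.5000, Var(Y) = 8.7500
rho = Cov/(sqrt(VarX)*sqrt(VarY)) = -0.8552

-0.8552


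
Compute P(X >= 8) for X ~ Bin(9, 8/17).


P(X>=8) = P(X=8) + P(X=9)
= 1358954496/118587876497 + 134217728/118587876497
= 1493172224/118587876497

1493172224/118587876497


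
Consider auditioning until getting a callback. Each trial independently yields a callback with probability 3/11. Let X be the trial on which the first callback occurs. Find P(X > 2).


P(X > 2) = P(first 2 trials all fail) = (1-p)^2 = (8/11)^2 = 64/121

64/121


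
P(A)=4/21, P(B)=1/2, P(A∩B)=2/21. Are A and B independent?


P(A)*P(B) = 4/21*1/2 = 2/21
P(A∩B) = 2/21, which equals P(A)P(B), so independent

Yes, A and B are independent


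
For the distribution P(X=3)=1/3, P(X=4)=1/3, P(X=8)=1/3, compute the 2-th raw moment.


E[X^2] = sum(x^2 * P(x))
= 9*1/3 + 16*1/3 + 64*1/3
= 89/3

89/3


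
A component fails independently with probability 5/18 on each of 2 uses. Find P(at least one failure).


P(at least one) = 1 - P(none)
P(none) = (1 - 5/18)^2 = (13/18)^2 = 169/324
P(at least one) = 1 - 169/324 = 155/324

155/324


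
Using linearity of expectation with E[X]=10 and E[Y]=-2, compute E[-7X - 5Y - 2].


E[-7X - 5Y - 2] = -7*E[X] - 5*E[Y] - 2
= (-7)*(10) + (-5)*(-2) + (-2)
= -70 + 10 - 2 = -62

-62


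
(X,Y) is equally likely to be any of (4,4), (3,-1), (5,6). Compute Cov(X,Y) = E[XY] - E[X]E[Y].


E[X]=4, E[Y]=3, E[XY]=43/3
Cov(X,Y) = E[XY] - E[X]E[Y] = 43/3 - 4*3 = 7/3

7/3


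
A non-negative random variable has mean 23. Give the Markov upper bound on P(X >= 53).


Markov: P(X >= a) <= E[X]/a
P(X >= 53) <= 23/53

23/53


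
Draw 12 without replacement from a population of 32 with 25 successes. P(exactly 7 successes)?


P(X=7) = C(25,7)*C(7,5) / C(32,12)
= 480700*21 / 225792840
= 10094700/225792840 = 1045/23374

1045/23374


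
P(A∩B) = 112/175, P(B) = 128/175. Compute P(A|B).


P(A|B) = P(A∩B)/P(B) = (112/175)/(128/175) = 112/128 = 7/8

7/8


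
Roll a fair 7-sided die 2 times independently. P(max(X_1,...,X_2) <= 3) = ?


P(max <= 3) = P(all X_i <= 3) = (P(X_1 <= 3))^2
= (3/7)^2 = 9/49

9/49


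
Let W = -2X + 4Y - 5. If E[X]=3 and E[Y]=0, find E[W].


E[-2X + 4Y - 5] = -2*E[X] + 4*E[Y] - 5
= (-2)*(3) + (4)*(0) + (-5)
= -6 + 0 - 5 = -11

-11


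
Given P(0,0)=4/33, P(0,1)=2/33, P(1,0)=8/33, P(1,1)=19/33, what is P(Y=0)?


P(Y=0) = P(0,0)+P(1,0) = 4/33 + 8/33 = 12/33 = 4/11

4/11


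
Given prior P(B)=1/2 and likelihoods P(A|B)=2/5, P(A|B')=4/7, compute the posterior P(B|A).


P(A) = P(A|B)P(B) + P(A|B')P(B') = 2/5*1/2 + 4/7*1/2 = 17/35
P(B|A) = P(A|B)P(B)/P(A) = (1/5)/(17/35) = 7/17

7/17


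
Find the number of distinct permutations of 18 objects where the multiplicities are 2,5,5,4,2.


18! = 6402373705728000
Denominator: 2!=2 * 5!=120 * 5!=120 * 4!=24 * 2!=2
Coefficient = 6402373705728000 / 1382400 = 4631346720

4631346720


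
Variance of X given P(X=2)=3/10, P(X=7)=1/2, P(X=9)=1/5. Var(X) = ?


E[X] = 59/10, E[X^2] = 419/10
Var(X) = E[X^2] - (E[X])^2 = 419/10 - (59/10)^2 = 709/100

709/100


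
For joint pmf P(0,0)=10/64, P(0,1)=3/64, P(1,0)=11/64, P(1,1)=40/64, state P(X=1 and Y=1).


Read from table: P(X=1, Y=1) = 40/64 = 5/8

5/8


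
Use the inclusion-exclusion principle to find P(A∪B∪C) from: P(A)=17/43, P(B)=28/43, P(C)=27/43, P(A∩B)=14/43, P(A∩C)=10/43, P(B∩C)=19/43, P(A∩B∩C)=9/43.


P(A∪B∪C) = P(A)+P(B)+P(C) - P(AB)-P(AC)-P(BC) + P(ABC)
= 17/43+28/43+27/43 - 14/43-10/43-19/43 + 9/43
= 38/43

38/43


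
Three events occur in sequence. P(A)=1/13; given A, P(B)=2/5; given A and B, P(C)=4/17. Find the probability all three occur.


P(A∩B∩C) = P(A) * P(B|A) * P(C|A∩B)
= 1/13 * 2/5 * 4/17
= 2/65 * 4/17 = 8/1105

8/1105


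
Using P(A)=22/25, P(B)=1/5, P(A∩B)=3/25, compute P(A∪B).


P(A∪B) = P(A) + P(B) - P(A∩B)
= 22/25 + 1/5 - 3/25 = 24/25

24/25


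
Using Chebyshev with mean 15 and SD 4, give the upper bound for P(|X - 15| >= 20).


k = 20/4 = 5
Chebyshev: P(|X-mu| >= k*sigma) <= 1/k^2 = 1/5^2 = 1/25

1/25


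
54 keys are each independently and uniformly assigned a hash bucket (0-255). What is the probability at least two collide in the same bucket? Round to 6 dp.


P(all different) = prod((256-i)/256 for i=0..53) = 0.002415
P(at least one match) = 1 - 0.002415 = 0.997585

0.997585


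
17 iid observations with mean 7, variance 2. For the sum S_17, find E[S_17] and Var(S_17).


E[S_n] = n*mu = 17*7 = 119
Var(S_n) = n*sigma^2 = 17*2 = 34

E[S_17]=119, Var(S_17)=34


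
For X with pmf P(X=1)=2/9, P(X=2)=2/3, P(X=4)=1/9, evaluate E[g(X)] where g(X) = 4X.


E[4X] = sum(g(x)*P(x))
= 4*2/9 + 8*2/3 + 16*1/9
= 8

8


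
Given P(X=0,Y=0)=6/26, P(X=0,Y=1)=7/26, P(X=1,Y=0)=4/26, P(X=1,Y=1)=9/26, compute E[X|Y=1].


P(Y=1) = 16/26
E[X|Y=1] = (0*7 + 1*9)/16 = 9/16

9/16


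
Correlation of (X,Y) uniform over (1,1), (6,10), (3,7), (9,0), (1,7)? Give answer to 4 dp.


Cov(X,Y) = -2.2000, Var(X) = 9.6000, Var(Y) = 14.8000
rho = Cov/(sqrt(VarX)*sqrt(VarY)) = -0.1846

-0.1846


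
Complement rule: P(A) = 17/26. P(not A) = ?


P(A') = 1 - P(A) = 1 - 17/26 = 9/26

9/26


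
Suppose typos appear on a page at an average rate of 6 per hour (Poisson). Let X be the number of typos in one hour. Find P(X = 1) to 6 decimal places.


P(X=1) = e^(-6) * 6^1 / 1!
≈ 0.002478752177 * 6 / 1
≈ 0.014873

0.014873


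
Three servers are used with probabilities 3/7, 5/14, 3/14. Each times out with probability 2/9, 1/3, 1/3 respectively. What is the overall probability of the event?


P(A) = P(A|B1)P(B1) + P(A|B2)P(B2) + P(A|B3)P(B3)
= 2/9*3/7 + 1/3*5/14 + 1/3*3/14
= 2/21 + 5/42 + 1/14 = 2/7

2/7


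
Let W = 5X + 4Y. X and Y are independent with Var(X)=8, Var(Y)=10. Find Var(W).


Independence => Cov(X,Y)=0
Var(5X + 4Y) = 5^2*Var(X) + 4^2*Var(Y)
= 25*8 + 16*10 = 360

360


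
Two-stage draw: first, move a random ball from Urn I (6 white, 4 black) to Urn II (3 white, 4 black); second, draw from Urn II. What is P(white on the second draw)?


P(transfer white) = 6/10 = 3/5; P(transfer black) = 2/5
If white transferred: Urn II has 4 white of 8, so P(white|white moved) = 1/2
If black transferred: Urn II has 3 white of 8, so P(white|black moved) = 3/8
By total probability: P(white) = 3/5*1/2 + 2/5*3/8 = 9/20

9/20


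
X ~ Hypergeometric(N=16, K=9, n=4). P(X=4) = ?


P(X=4) = C(9,4)*C(7,0) / C(16,4)
= 126*1 / 1820
= 126/1820 = 9/130

9/130


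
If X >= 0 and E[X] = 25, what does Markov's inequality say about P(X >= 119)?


Markov: P(X >= a) <= E[X]/a
P(X >= 119) <= 25/119

25/119


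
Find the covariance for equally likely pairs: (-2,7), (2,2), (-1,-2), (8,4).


E[X]=7/4, E[Y]=11/4, E[XY]=6
Cov(X,Y) = E[XY] - E[X]E[Y] = 6 - 7/4*11/4 = 19/16

19/16


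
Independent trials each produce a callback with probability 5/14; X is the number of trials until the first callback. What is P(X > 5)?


P(X > 5) = P(first 5 trials all fail) = (1-p)^5 = (9/14)^5 = 59049/537824

59049/537824


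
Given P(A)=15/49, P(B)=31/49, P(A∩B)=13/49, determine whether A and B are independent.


P(A)*P(B) = 15/49*31/49 = 465/2401
P(A∩B) = 13/49 != 465/2401, so not independent

No, A and B are not independent


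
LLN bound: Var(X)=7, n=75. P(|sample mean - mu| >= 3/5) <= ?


Var(Xbar) = Var(X)/n = 7/75
Chebyshev: P(|Xbar-mu| >= 3/5) <= Var(Xbar)/(3/5)^2 = (7/75)/(9/25) = 7/27

7/27


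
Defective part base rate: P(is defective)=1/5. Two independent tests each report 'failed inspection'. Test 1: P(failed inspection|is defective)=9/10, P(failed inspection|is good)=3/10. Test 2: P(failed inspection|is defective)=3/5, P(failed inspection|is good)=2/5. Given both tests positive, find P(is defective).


After test 1: P(+) = 9/10*1/5 + 3/10*4/5 = 21/50
P(B|+) = (9/50)/(21/50) = 3/7
After test 2 (use post1 as new prior): P(+) = 3/5*3/7 + 2/5*4/7 = 17/35
P(B|+,+) = (9/35)/(17/35) = 9/17

9/17


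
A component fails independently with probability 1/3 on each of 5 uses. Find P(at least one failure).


P(at least one) = 1 - P(none)
P(none) = (1 - 1/3)^5 = (2/3)^5 = 32/243
P(at least one) = 1 - 32/243 = 211/243

211/243


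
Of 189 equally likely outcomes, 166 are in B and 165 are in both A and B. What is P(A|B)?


P(A|B) = P(A∩B)/P(B) = (165/189)/(166/189) = 165/166

165/166


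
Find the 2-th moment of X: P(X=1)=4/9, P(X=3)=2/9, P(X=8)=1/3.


E[X^2] = sum(x^2 * P(x))
= 1*4/9 + 9*2/9 + 64*1/3
= 214/9

214/9


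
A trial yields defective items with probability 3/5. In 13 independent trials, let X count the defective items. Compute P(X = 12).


P(X=12) = C(13,12) * p^12 * (1-p)^1
= 13 * 531441/244140625 * 2/5
= 13817466/1220703125

13817466/1220703125


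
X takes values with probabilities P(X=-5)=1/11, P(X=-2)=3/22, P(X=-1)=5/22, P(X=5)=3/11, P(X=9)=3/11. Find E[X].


E[X] = sum(x * P(x))
= -5*1/11 - 2*3/22 - 1*5/22 + 5*3/11 + 9*3/11
= 63/22

63/22


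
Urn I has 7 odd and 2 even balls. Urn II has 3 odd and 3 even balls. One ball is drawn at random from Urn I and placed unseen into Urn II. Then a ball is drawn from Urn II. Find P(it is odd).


P(transfer odd) = 7/9; P(transfer even) = 2/9
If odd transferred: Urn II has 4 odd of 7, so P(odd|odd moved) = 4/7
If even transferred: Urn II has 3 odd of 7, so P(odd|even moved) = 3/7
By total probability: P(odd) = 7/9*4/7 + 2/9*3/7 = 34/63

34/63


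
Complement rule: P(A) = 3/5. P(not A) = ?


P(A') = 1 - P(A) = 1 - 3/5 = 2/5

2/5


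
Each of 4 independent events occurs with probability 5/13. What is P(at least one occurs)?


P(at least one) = 1 - P(none)
P(none) = (1 - 5/13)^4 = (8/13)^4 = 4096/28561
P(at least one) = 1 - 4096/28561 = 24465/28561

24465/28561


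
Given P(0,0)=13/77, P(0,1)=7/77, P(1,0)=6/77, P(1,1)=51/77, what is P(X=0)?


P(X=0) = P(0,0)+P(0,1) = 13/77 + 7/77 = 20/77

20/77


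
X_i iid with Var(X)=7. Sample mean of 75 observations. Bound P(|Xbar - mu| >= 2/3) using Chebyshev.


Var(Xbar) = Var(X)/n = 7/75
Chebyshev: P(|Xbar-mu| >= 2/3) <= Var(Xbar)/(2/3)^2 = (7/75)/(4/9) = 21/100

21/100


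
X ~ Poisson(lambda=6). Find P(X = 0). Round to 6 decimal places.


P(X=0) = e^(-6) * 6^0 / 0!
≈ 0.002478752177 * 1 / 1
≈ 0.002479

0.002479


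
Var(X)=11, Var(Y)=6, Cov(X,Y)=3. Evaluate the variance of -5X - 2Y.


Var(-5X - 2Y) = (-5)^2*Var(X) + (-2)^2*Var(Y) + 2*(-5)*(-2)*Cov(X,Y)
= 25*11 + 4*6 + 20*3
= 275 + 24 + 60 = 359

359


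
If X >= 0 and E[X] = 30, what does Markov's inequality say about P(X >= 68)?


Markov: P(X >= a) <= E[X]/a
P(X >= 68) <= 30/68 = 15/34

15/34


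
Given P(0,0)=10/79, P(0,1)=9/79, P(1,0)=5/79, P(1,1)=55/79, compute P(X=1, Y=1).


Read from table: P(X=1, Y=1) = 55/79

55/79


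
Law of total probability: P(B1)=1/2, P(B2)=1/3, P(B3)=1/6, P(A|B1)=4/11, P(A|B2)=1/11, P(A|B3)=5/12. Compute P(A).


P(A) = P(A|B1)P(B1) + P(A|B2)P(B2) + P(A|B3)P(B3)
= 4/11*1/2 + 1/11*1/3 + 5/12*1/6
= 2/11 + 1/33 + 5/72 = 223/792

223/792


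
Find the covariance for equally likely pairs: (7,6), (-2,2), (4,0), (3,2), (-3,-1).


E[X]=9/5, E[Y]=9/5, E[XY]=47/5
Cov(X,Y) = E[XY] - E[X]E[Y] = 47/5 - 9/5*9/5 = 154/25

154/25


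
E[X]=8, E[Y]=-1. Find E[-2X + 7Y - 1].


E[-2X + 7Y - 1] = -2*E[X] + 7*E[Y] - 1
= (-2)*(8) + (7)*(-1) + (-1)
= -16 - 7 - 1 = -24

-24


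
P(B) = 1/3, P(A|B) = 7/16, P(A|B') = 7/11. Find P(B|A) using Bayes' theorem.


P(A) = P(A|B)P(B) + P(A|B')P(B') = 7/16*1/3 + 7/11*2/3 = 301/528
P(B|A) = P(A|B)P(B)/P(A) = (7/48)/(301/528) = 11/43

11/43


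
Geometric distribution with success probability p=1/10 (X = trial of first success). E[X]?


For geometric (trials until first success), E[X] = 1/p = 1/(1/10) = 10

10


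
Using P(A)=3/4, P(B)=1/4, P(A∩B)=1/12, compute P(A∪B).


P(A∪B) = P(A) + P(B) - P(A∩B)
= 3/4 + 1/4 - 1/12 = 11/12

11/12


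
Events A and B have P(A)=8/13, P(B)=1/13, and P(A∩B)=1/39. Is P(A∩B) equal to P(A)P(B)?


P(A)*P(B) = 8/13*1/13 = 8/169
P(A∩B) = 1/39 != 8/169, so not independent

No, A and B are not independent


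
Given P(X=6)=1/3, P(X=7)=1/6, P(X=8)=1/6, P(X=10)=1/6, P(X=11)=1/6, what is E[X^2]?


E[X^2] = sum(g(x)*P(x))
= 36*1/3 + 49*1/6 + 64*1/6 + 100*1/6 + 121*1/6
= 203/3

203/3


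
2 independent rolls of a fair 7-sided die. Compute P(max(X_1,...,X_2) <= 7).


P(max <= 7) = P(all X_i <= 7) = (P(X_1 <= 7))^2
= (7/7)^2 = 1^2 = 1

1


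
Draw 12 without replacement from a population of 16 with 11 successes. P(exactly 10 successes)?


P(X=10) = C(11,10)*C(5,2) / C(16,12)
= 11*10 / 1820
= 110/1820 = 11/182

11/182


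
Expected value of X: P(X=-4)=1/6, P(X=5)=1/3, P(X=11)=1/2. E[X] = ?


E[X] = sum(x * P(x))
= -4*1/6 + 5*1/3 + 11*1/2
= 13/2

13/2


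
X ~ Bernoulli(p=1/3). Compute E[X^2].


For Bernoulli: X in {0,1}
E[X^2] = 0^2*(1-1/3) + 1^2*1/3 = 1/3

1/3


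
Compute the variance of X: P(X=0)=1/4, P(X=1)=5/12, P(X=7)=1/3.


E[X] = 11/4, E[X^2] = 67/4
Var(X) = E[X^2] - (E[X])^2 = 67/4 - (11/4)^2 = 147/16

147/16


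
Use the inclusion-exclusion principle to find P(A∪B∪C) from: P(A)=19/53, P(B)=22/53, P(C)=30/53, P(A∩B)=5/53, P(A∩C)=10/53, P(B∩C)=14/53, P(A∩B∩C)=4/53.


P(A∪B∪C) = P(A)+P(B)+P(C) - P(AB)-P(AC)-P(BC) + P(ABC)
= 19/53+22/53+30/53 - 5/53-10/53-14/53 + 4/53
= 46/53

46/53


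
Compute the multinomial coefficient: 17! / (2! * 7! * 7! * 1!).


17! = 355687428096000
Denominator: 2!=2 * 7!=5040 * 7!=5040 * 1!=1
Coefficient = 355687428096000 / 50803200 = 7001280

7001280


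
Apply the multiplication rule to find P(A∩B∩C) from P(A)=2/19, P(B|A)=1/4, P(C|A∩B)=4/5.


P(A∩B∩C) = P(A) * P(B|A) * P(C|A∩B)
= 2/19 * 1/4 * 4/5
= 1/38 * 4/5 = 2/95

2/95


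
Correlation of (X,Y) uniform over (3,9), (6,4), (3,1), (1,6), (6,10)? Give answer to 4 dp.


Cov(X,Y) = 1.2000, Var(X) = 3.7600, Var(Y) = 10.8000
rho = Cov/(sqrt(VarX)*sqrt(VarY)) = 0.1883

0.1883


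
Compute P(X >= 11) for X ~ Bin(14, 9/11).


P(X>=11) = P(X=11) + P(X=12) + P(X=13) + P(X=14)
= 91381645581408/379749833583241 + 102804351279084/379749833583241 + 71172243193212/379749833583241 + 22876792454961/379749833583241
= 26203184773515/34522712143931

26203184773515/34522712143931


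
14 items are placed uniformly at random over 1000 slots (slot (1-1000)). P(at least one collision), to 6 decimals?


P(all different) = prod((1000-i)/1000 for i=0..13) = 0.912641
P(at least one match) = 1 - 0.912641 = 0.087359

0.087359


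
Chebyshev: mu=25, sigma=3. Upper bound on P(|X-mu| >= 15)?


k = 15/3 = 5
Chebyshev: P(|X-mu| >= k*sigma) <= 1/k^2 = 1/5^2 = 1/25

1/25


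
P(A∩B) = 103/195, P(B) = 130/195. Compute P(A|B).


P(A|B) = P(A∩B)/P(B) = (103/195)/(130/195) = 103/130

103/130


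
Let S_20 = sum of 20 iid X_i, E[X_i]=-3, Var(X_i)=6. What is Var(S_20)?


By independence, Var(S_n) = n*Var(X_1) = 20*6 = 120

120


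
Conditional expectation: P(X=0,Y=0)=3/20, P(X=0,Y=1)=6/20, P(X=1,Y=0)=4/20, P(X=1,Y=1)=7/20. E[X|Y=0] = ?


P(Y=0) = 7/20
E[X|Y=0] = (0*3 + 1*4)/7 = 4/7

4/7


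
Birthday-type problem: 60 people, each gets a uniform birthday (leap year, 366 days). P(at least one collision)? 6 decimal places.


P(all different) = prod((366-i)/366 for i=0..59) = 0.005966
P(at least one match) = 1 - 0.005966 = 0.994034

0.994034


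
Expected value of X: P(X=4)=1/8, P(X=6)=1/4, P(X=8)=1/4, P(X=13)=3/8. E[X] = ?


E[X] = sum(x * P(x))
= 4*1/8 + 6*1/4 + 8*1/4 + 13*3/8
= 71/8

71/8


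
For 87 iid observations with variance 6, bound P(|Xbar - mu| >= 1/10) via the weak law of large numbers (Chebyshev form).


Var(Xbar) = Var(X)/n = 6/87
Chebyshev: P(|Xbar-mu| >= 1/10) <= Var(Xbar)/(1/10)^2 = (2/29)/(1/100) = 200/29
Bound exceeds 1, so trivial bound: 1

1


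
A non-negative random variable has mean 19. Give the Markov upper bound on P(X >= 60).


Markov: P(X >= a) <= E[X]/a
P(X >= 60) <= 19/60

19/60


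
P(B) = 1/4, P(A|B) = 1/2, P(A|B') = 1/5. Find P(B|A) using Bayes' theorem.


P(A) = P(A|B)P(B) + P(A|B')P(B') = 1/2*1/4 + 1/5*3/4 = 11/40
P(B|A) = P(A|B)P(B)/P(A) = (1/8)/(11/40) = 5/11

5/11


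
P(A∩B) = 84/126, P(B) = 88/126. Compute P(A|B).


P(A|B) = P(A∩B)/P(B) = (84/126)/(88/126) = 84/88 = 21/22

21/22


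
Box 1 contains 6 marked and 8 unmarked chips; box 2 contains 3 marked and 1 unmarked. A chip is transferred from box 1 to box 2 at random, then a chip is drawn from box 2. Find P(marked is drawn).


P(transfer marked) = 6/14 = 3/7; P(transfer unmarked) = 4/7
If marked transferred: Urn II has 4 marked of 5, so P(marked|marked moved) = 4/5
If unmarked transferred: Urn II has 3 marked of 5, so P(marked|unmarked moved) = 3/5
By total probability: P(marked) = 3/7*4/5 + 4/7*3/5 = 24/35

24/35


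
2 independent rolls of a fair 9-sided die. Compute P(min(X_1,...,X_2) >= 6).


P(min >= 6) = P(all X_i >= 6) = (P(X_1 >= 6))^2
= (4/9)^2 = 16/81

16/81


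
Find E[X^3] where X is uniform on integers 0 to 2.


E[X^3] = (1/3) * sum(x^3 for x=0..2)
= 9/3 = 3

3


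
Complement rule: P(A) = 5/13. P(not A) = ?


P(A') = 1 - P(A) = 1 - 5/13 = 8/13

8/13


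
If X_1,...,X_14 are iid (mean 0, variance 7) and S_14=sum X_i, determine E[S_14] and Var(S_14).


E[S_n] = n*mu = 14*0 = 0
Var(S_n) = n*sigma^2 = 14*7 = 98

E[S_14]=0, Var(S_14)=98


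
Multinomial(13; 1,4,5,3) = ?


13! = 6227020800
Denominator: 1!=1 * 4!=24 * 5!=120 * 3!=6
Coefficient = 6227020800 / 17280 = 360360

360360


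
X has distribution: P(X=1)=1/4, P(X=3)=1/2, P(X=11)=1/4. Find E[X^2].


E[X^2] = sum(g(x)*P(x))
= 1*1/4 + 9*1/2 + 121*1/4
= 35

35


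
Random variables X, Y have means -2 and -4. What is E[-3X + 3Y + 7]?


E[-3X + 3Y + 7] = -3*E[X] + 3*E[Y] + 7
= (-3)*(-2) + (3)*(-4) + (7)
= 6 - 12 + 7 = 1

1


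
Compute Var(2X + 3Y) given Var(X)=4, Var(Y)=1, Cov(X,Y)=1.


Var(2X + 3Y) = 2^2*Var(X) + 3^2*Var(Y) + 2*2*3*Cov(X,Y)
= 4*4 + 9*1 + 12*1
= 16 + 9 + 12 = 37

37


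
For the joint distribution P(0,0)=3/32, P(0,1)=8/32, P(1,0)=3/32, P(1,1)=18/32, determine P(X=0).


P(X=0) = P(0,0)+P(0,1) = 3/32 + 8/32 = 11/32

11/32


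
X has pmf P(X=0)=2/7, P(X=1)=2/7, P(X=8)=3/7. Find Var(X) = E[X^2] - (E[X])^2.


E[X] = 26/7, E[X^2] = 194/7
Var(X) = E[X^2] - (E[X])^2 = 194/7 - (26/7)^2 = 682/49

682/49


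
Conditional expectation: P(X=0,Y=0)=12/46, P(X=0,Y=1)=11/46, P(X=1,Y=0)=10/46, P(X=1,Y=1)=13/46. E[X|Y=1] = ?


P(Y=1) = 24/46
E[X|Y=1] = (0*11 + 1*13)/24 = 13/24

13/24


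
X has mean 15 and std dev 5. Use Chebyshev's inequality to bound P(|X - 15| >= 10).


k = 10/5 = 2
Chebyshev: P(|X-mu| >= k*sigma) <= 1/k^2 = 1/2^2 = 1/4

1/4


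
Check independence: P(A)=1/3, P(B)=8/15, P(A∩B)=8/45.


P(A)*P(B) = 1/3*8/15 = 8/45
P(A∩B) = 8/45, which equals P(A)P(B), so independent

Yes, A and B are independent


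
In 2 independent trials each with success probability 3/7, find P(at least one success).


P(at least one) = 1 - P(none)
P(none) = (1 - 3/7)^2 = (4/7)^2 = 16/49
P(at least one) = 1 - 16/49 = 33/49

33/49


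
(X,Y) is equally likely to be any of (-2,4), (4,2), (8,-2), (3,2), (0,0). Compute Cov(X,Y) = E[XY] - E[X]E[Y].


E[X]=13/5, E[Y]=6/5, E[XY]=-2
Cov(X,Y) = E[XY] - E[X]E[Y] = -2 - 13/5*6/5 = -128/25

-128/25


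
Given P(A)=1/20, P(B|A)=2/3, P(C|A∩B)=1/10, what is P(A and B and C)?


P(A∩B∩C) = P(A) * P(B|A) * P(C|A∩B)
= 1/20 * 2/3 * 1/10
= 1/30 * 1/10 = 1/300

1/300


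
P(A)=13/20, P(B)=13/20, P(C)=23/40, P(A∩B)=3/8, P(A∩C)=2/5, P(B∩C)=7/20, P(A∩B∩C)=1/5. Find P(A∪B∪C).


P(A∪B∪C) = P(A)+P(B)+P(C) - P(AB)-P(AC)-P(BC) + P(ABC)
= 13/20+13/20+23/40 - 3/8-2/5-7/20 + 1/5
= 19/20

19/20


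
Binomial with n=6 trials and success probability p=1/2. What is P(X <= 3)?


P(X<=3) = P(X=0) + P(X=1) + P(X=2) + P(X=3)
= 1/64 + 3/32 + 15/64 + 5/16
= 21/32

21/32


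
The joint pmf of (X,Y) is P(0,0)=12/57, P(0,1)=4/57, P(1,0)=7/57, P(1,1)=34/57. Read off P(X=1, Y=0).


Read from table: P(X=1, Y=0) = 7/57

7/57


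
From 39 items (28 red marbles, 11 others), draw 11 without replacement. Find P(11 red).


P(X=11) = C(28,11)*C(11,0) / C(39,11)
= 21474180*1 / 1676056044
= 21474180/1676056044 = 7245/565471

7245/565471


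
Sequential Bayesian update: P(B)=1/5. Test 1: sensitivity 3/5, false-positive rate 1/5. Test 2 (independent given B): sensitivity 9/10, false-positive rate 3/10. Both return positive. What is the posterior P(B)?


After test 1: P(+) = 3/5*1/5 + 1/5*4/5 = 7/25
P(B|+) = (3/25)/(7/25) = 3/7
After test 2 (use post1 as new prior): P(+) = 9/10*3/7 + 3/10*4/7 = 39/70
P(B|+,+) = (27/70)/(39/70) = 9/13

9/13


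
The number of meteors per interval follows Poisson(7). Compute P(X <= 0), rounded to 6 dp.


P(X<=0) = e^(-7)*7^0/0!
≈ 0.0009118820
≈ 0.000912

0.000912


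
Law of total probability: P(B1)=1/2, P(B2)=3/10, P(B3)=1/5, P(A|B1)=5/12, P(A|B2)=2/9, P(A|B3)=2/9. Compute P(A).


P(A) = P(A|B1)P(B1) + P(A|B2)P(B2) + P(A|B3)P(B3)
= 5/12*1/2 + 2/9*3/10 + 2/9*1/5
= 5/24 + 1/15 + 2/45 = 23/72

23/72


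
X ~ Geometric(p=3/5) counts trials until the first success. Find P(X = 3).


P(X=3) = (1-p)^2 * p = (2/5)^2 * 3/5
= 4/25 * 3/5 = 12/125

12/125


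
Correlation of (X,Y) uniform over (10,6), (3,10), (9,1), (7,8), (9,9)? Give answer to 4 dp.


Cov(X,Y) = -4.4800, Var(X) = 6.2400, Var(Y) = 10.1600
rho = Cov/(sqrt(VarX)*sqrt(VarY)) = -0.5627

-0.5627


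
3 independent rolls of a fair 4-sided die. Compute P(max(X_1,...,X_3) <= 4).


P(max <= 4) = P(all X_i <= 4) = (P(X_1 <= 4))^3
= (4/4)^3 = 1^3 = 1

1


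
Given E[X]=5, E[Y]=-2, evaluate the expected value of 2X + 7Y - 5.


E[2X + 7Y - 5] = 2*E[X] + 7*E[Y] - 5
= (2)*(5) + (7)*(-2) + (-5)
= 10 - 14 - 5 = -9

-9


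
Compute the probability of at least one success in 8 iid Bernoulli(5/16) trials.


P(at least one) = 1 - P(none)
P(none) = (1 - 5/16)^8 = (11/16)^8 = 214358881/4294967296
P(at least one) = 1 - 214358881/4294967296 = 4080608415/4294967296

4080608415/4294967296


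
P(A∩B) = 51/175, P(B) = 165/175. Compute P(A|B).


P(A|B) = P(A∩B)/P(B) = (51/175)/(165/175) = 51/165 = 17/55

17/55


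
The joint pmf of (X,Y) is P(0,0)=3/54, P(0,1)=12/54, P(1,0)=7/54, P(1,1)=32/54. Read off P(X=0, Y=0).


Read from table: P(X=0, Y=0) = 3/54 = 1/18

1/18


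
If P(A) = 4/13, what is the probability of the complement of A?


P(A') = 1 - P(A) = 1 - 4/13 = 9/13

9/13


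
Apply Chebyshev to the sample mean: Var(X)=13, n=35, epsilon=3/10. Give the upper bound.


Var(Xbar) = Var(X)/n = 13/35
Chebyshev: P(|Xbar-mu| >= 3/10) <= Var(Xbar)/(3/10)^2 = (13/35)/(9/100) = 260/63
Bound exceeds 1, so trivial bound: 1

1


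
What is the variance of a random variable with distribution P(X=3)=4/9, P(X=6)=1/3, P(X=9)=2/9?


E[X] = 16/3, E[X^2] = 34
Var(X) = E[X^2] - (E[X])^2 = 34 - (16/3)^2 = 50/9

50/9


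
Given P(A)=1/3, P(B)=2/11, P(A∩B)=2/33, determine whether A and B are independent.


P(A)*P(B) = 1/3*2/11 = 2/33
P(A∩B) = 2/33, which equals P(A)P(B), so independent

Yes, A and B are independent


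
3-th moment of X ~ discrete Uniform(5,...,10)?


E[X^3] = (1/6) * sum(x^3 for x=5..10)
= 2925/6 = 975/2

975/2


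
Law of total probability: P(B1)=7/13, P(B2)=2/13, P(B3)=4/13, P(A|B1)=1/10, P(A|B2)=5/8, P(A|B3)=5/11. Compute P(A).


P(A) = P(A|B1)P(B1) + P(A|B2)P(B2) + P(A|B3)P(B3)
= 1/10*7/13 + 5/8*2/13 + 5/11*4/13
= 7/130 + 5/52 + 20/143 = 829/2860

829/2860


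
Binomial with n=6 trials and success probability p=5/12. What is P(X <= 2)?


P(X<=2) = P(X=0) + P(X=1) + P(X=2)
= 117649/2985984 + 84035/497664 + 300125/995328
= 761117/1492992

761117/1492992


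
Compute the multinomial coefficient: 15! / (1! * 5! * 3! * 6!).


15! = 1307674368000
Denominator: 1!=1 * 5!=120 * 3!=6 * 6!=720
Coefficient = 1307674368000 / 518400 = 2522520

2522520


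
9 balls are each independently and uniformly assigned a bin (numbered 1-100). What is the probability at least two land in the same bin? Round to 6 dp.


P(all different) = prod((100-i)/100 for i=0..8) = 0.690282
P(at least one match) = 1 - 0.690282 = 0.309718

0.309718


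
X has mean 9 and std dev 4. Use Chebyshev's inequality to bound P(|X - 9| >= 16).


k = 16/4 = 4
Chebyshev: P(|X-mu| >= k*sigma) <= 1/k^2 = 1/4^2 = 1/16

1/16


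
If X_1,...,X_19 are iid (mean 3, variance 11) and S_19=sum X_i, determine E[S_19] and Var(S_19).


E[S_n] = n*mu = 19*3 = 57
Var(S_n) = n*sigma^2 = 19*11 = 209

E[S_19]=57, Var(S_19)=209


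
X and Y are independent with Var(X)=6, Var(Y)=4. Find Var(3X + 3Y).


Independence => Cov(X,Y)=0
Var(3X + 3Y) = 3^2*Var(X) + 3^2*Var(Y)
= 9*6 + 9*4 = 90

90


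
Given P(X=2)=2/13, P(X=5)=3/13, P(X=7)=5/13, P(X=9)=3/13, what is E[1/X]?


E[1/X] = sum(g(x)*P(x))
= 1/2*2/13 + 1/5*3/13 + 1/7*5/13 + 1/9*3/13
= 278/1365

278/1365


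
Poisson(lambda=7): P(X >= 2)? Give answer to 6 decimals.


P(X>=2) = 1 - P(X<=1) = 1 - (e^(-7)*7^0/0! + e^(-7)*7^1/1!)
≈ 1 - (0.0009118820 + 0.0063831738)
= 1 - 0.0072950558 = 0.9927049442
≈ 0.992705

0.992705


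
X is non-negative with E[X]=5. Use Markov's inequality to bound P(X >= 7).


Markov: P(X >= a) <= E[X]/a
P(X >= 7) <= 5/7

5/7


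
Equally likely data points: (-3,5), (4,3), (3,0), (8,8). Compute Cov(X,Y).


E[X]=3, E[Y]=4, E[XY]=61/4
Cov(X,Y) = E[XY] - E[X]E[Y] = 61/4 - 3*4 = 13/4

13/4


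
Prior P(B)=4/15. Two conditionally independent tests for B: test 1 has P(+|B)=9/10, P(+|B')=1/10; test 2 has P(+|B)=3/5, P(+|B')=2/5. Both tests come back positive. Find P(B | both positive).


After test 1: P(+) = 9/10*4/15 + 1/10*11/15 = 47/150
P(B|+) = (6/25)/(47/150) = 36/47
After test 2 (use post1 as new prior): P(+) = 3/5*36/47 + 2/5*11/47 = 26/47
P(B|+,+) = (108/235)/(26/47) = 54/65

54/65


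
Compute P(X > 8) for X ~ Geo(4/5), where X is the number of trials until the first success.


P(X > 8) = P(first 8 trials all fail) = (1-p)^8 = (1/5)^8 = 1/390625

1/390625


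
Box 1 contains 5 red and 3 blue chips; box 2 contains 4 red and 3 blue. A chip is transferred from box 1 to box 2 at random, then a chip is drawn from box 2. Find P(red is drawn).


P(transfer red) = 5/8; P(transfer blue) = 3/8
If red transferred: Urn II has 5 red of 8, so P(red|red moved) = 5/8
If blue transferred: Urn II has 4 red of 8, so P(red|blue moved) = 1/2
By total probability: P(red) = 5/8*5/8 + 3/8*1/2 = 37/64

37/64


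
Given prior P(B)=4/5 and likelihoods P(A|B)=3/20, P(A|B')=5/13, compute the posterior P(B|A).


P(A) = P(A|B)P(B) + P(A|B')P(B') = 3/20*4/5 + 5/13*1/5 = 64/325
P(B|A) = P(A|B)P(B)/P(A) = (3/25)/(64/325) = 39/64

39/64


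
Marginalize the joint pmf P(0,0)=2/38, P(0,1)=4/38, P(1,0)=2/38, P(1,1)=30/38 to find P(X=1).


P(X=1) = P(1,0)+P(1,1) = 2/38 + 30/38 = 32/38 = 16/19

16/19


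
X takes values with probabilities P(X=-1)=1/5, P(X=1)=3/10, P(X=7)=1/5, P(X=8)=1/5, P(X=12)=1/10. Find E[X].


E[X] = sum(x * P(x))
= -1*1/5 + 1*3/10 + 7*1/5 + 8*1/5 + 12*1/10
= 43/10

43/10


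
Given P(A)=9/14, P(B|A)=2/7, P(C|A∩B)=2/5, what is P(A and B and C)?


P(A∩B∩C) = P(A) * P(B|A) * P(C|A∩B)
= 9/14 * 2/7 * 2/5
= 9/49 * 2/5 = 18/245

18/245


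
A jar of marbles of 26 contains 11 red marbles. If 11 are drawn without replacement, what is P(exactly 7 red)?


P(X=7) = C(11,7)*C(15,4) / C(26,11)
= 330*1365 / 7726160
= 450450/7726160 = 3465/59432

3465/59432


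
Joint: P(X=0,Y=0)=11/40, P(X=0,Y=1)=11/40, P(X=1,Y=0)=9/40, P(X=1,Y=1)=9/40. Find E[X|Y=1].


P(Y=1) = 20/40
E[X|Y=1] = (0*11 + 1*9)/20 = 9/20

9/20


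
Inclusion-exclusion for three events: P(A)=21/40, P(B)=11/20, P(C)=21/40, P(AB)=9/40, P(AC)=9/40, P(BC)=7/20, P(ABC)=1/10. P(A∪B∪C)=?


P(A∪B∪C) = P(A)+P(B)+P(C) - P(AB)-P(AC)-P(BC) + P(ABC)
= 21/40+11/20+21/40 - 9/40-9/40-7/20 + 1/10
= 9/10

9/10


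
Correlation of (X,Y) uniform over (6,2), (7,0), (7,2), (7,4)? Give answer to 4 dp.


Cov(X,Y) = 0.0000, Var(X) = 0.1875, Var(Y) = 2.0000
rho = Cov/(sqrt(VarX)*sqrt(VarY)) = 0.0000

0.0000
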